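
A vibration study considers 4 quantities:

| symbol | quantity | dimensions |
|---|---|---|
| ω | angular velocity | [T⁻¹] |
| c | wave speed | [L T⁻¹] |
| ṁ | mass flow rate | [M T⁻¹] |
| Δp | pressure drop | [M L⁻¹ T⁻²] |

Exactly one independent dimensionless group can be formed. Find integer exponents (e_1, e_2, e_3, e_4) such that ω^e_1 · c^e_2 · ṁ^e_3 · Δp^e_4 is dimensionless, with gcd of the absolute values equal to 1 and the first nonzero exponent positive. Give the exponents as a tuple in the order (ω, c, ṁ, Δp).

M: e_1·(0) + e_2·(0) + e_3·(1) + e_4·(1) = 0
L: e_1·(0) + e_2·(1) + e_3·(0) + e_4·(-1) = 0
T: e_1·(-1) + e_2·(-1) + e_3·(-1) + e_4·(-2) = 0
Solving this homogeneous linear system for the smallest-integer solution (first nonzero entry positive) gives (2, -1, 1, -1).

(2, -1, 1, -1)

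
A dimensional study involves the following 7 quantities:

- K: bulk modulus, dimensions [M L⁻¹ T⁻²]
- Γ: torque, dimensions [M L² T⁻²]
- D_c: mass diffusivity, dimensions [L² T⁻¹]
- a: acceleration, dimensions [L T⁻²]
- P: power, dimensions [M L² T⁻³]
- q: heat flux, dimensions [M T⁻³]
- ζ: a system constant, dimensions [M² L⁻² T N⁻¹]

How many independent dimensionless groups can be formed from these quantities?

There are 7 variables and 4 base dimensions (M, L, T, N).
The dimension matrix has rank 4.
Independent dimensionless groups: 7 − 4 = 3.

3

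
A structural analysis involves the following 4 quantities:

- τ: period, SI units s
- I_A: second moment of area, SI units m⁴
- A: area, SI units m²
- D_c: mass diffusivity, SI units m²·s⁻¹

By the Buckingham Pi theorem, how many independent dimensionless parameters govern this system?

2

There are 4 variables and 2 base dimensions (L, T).
The dimension matrix has rank 2.
Independent dimensionless groups: 4 − 2 = 2.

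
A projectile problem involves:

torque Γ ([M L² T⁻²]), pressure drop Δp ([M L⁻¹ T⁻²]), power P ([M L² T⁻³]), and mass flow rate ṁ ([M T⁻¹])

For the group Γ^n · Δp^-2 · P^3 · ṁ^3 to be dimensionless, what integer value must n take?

Balance the M exponent: (1)·n from Γ, plus −2·(1) + 3·(1) + 3·(1) = 4 from the rest, must sum to zero.
n + 4 = 0, so n = -4.

-4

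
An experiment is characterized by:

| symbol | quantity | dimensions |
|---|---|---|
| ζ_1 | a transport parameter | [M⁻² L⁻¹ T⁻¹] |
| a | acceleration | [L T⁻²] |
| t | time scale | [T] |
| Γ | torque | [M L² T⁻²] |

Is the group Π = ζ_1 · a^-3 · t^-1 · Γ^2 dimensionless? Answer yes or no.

Sum the exponent of each base dimension across the product:
  M: [ζ_1]_M − 3·[a]_M − [t]_M + 2·[Γ]_M = (-2) − 3·(0) − (0) + 2·(1) = 0
  L: [ζ_1]_L − 3·[a]_L − [t]_L + 2·[Γ]_L = (-1) − 3·(1) − (0) + 2·(2) = 0
  T: [ζ_1]_T − 3·[a]_T − [t]_T + 2·[Γ]_T = (-1) − 3·(-2) − (1) + 2·(-2) = 0
All base exponents vanish — dimensionless.

yes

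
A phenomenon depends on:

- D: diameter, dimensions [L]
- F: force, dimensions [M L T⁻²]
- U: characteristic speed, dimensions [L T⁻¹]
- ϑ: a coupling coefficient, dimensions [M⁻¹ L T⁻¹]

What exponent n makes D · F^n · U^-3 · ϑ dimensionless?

Balance the M exponent: (1)·n from F, plus (0) − 3·(0) + (-1) = -1 from the rest, must sum to zero.
n − 1 = 0, so n = 1.

1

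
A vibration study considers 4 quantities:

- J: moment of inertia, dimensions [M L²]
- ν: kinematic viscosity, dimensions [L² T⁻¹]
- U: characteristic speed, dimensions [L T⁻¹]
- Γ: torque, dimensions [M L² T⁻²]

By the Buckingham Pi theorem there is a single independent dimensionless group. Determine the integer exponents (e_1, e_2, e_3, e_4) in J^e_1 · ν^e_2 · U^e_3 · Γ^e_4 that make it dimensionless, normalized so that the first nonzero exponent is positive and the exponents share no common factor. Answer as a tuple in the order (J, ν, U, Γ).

M: e_1·(1) + e_2·(0) + e_3·(0) + e_4·(1) = 0
L: e_1·(2) + e_2·(2) + e_3·(1) + e_4·(2) = 0
T: e_1·(0) + e_2·(-1) + e_3·(-1) + e_4·(-2) = 0
Solving this homogeneous linear system for the smallest-integer solution (first nonzero entry positive) gives (1, -2, 4, -1).

(1, -2, 4, -1)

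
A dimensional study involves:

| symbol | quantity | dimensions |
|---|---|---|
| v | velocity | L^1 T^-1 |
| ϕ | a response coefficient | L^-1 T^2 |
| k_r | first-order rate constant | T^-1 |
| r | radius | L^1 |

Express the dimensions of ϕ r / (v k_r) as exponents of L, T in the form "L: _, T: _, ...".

Collect each base-dimension exponent across the product:
  L: −(1) + (-1) − (0) + (1) = -1
  T: −(-1) + (2) − (-1) + (0) = 4
So the dimensions are [L⁻¹ T⁴].

L: -1, T: 4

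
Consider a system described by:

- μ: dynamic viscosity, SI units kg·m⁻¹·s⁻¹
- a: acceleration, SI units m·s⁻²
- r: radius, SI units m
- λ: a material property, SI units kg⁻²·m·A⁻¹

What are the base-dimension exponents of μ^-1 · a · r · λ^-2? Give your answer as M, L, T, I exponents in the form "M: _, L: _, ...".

M: 3, L: 1, T: -1, I: 2

Collect each base-dimension exponent across the product:
  M: −(1) + (0) + (0) − 2·(-2) = 3
  L: −(-1) + (1) + (1) − 2·(1) = 1
  T: −(-1) + (-2) + (0) − 2·(0) = -1
  I: −(0) + (0) + (0) − 2·(-1) = 2
So the dimensions are [M³ L T⁻¹ I²].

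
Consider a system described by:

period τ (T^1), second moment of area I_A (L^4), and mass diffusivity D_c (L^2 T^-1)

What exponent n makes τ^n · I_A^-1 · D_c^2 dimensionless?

2

Balance the T exponent: (1)·n from τ, plus −(0) + 2·(-1) = -2 from the rest, must sum to zero.
n − 2 = 0, so n = 2.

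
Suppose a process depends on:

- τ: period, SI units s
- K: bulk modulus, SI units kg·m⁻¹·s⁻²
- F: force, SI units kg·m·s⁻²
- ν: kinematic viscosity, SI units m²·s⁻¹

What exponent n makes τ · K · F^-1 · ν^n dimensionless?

1

Balance the L exponent: (2)·n from ν, plus (0) + (-1) − (1) = -2 from the rest, must sum to zero.
2n − 2 = 0, so n = 1.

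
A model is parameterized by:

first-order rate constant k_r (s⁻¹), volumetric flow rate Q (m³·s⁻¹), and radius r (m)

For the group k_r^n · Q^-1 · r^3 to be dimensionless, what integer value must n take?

Balance the T exponent: (-1)·n from k_r, plus −(-1) + 3·(0) = 1 from the rest, must sum to zero.
−n + 1 = 0, so n = 1.

1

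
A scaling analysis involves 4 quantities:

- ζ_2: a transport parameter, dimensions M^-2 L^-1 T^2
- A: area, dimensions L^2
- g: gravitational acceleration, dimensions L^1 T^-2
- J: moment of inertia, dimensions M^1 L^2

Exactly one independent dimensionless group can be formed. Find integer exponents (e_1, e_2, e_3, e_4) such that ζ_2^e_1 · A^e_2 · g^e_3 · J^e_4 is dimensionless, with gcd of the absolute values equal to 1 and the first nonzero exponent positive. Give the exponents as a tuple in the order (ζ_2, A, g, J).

M: e_1·(-2) + e_2·(0) + e_3·(0) + e_4·(1) = 0
L: e_1·(-1) + e_2·(2) + e_3·(1) + e_4·(2) = 0
T: e_1·(2) + e_2·(0) + e_3·(-2) + e_4·(0) = 0
Solving this homogeneous linear system for the smallest-integer solution (first nonzero entry positive) gives (1, -2, 1, 2).

(1, -2, 1, 2)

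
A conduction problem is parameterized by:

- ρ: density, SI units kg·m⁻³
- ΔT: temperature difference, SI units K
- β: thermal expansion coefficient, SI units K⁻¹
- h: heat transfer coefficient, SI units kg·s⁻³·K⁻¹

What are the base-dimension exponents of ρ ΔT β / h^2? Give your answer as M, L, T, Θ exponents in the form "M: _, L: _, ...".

M: -1, L: -3, T: 6, Θ: 2

Collect each base-dimension exponent across the product:
  M: (1) + (0) + (0) − 2·(1) = -1
  L: (-3) + (0) + (0) − 2·(0) = -3
  T: (0) + (0) + (0) − 2·(-3) = 6
  Θ: (0) + (1) + (-1) − 2·(-1) = 2
So the dimensions are [M⁻¹ L⁻³ T⁶ Θ²].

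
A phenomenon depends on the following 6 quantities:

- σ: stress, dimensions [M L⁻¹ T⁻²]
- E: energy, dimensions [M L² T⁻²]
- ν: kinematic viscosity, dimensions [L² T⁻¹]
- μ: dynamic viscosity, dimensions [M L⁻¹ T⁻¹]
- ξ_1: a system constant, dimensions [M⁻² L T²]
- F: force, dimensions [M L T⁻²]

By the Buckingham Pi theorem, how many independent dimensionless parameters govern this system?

3

There are 6 variables and 3 base dimensions (M, L, T).
The dimension matrix has rank 3.
Independent dimensionless groups: 6 − 3 = 3.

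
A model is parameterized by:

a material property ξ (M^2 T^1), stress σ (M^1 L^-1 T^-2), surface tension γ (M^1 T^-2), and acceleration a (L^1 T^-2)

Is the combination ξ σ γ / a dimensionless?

Sum the exponent of each base dimension across the product:
  M: [ξ]_M + [σ]_M + [γ]_M − [a]_M = (2) + (1) + (1) − (0) = 4
  L: [ξ]_L + [σ]_L + [γ]_L − [a]_L = (0) + (-1) + (0) − (1) = -2
  T: [ξ]_T + [σ]_T + [γ]_T − [a]_T = (1) + (-2) + (-2) − (-2) = -1
Net dimensions [M⁴ L⁻² T⁻¹] ≠ [1] — not dimensionless.

no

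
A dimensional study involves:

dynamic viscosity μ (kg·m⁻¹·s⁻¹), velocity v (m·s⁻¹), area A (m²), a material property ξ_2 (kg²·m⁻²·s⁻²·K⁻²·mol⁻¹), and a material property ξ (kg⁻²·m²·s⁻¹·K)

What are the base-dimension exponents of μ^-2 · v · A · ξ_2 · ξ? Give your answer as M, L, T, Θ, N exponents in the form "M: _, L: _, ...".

M: -2, L: 5, T: -2, Θ: -1, N: -1

Collect each base-dimension exponent across the product:
  M: −2·(1) + (0) + (0) + (2) + (-2) = -2
  L: −2·(-1) + (1) + (2) + (-2) + (2) = 5
  T: −2·(-1) + (-1) + (0) + (-2) + (-1) = -2
  Θ: −2·(0) + (0) + (0) + (-2) + (1) = -1
  N: −2·(0) + (0) + (0) + (-1) + (0) = -1
So the dimensions are [M⁻² L⁵ T⁻² Θ⁻¹ N⁻¹].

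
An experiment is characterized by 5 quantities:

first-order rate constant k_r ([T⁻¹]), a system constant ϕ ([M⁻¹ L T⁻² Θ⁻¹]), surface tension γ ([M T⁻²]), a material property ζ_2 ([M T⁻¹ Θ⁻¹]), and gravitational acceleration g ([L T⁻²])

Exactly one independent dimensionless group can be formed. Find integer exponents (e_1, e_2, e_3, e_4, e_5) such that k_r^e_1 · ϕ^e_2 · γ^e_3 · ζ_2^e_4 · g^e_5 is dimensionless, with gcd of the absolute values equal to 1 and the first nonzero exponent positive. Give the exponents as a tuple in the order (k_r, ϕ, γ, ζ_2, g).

M: e_1·(0) + e_2·(-1) + e_3·(1) + e_4·(1) + e_5·(0) = 0
L: e_1·(0) + e_2·(1) + e_3·(0) + e_4·(0) + e_5·(1) = 0
T: e_1·(-1) + e_2·(-2) + e_3·(-2) + e_4·(-1) + e_5·(-2) = 0
Θ: e_1·(0) + e_2·(-1) + e_3·(0) + e_4·(-1) + e_5·(0) = 0
Solving this homogeneous linear system for the smallest-integer solution (first nonzero entry positive) gives (3, -1, -2, 1, 1).

(3, -1, -2, 1, 1)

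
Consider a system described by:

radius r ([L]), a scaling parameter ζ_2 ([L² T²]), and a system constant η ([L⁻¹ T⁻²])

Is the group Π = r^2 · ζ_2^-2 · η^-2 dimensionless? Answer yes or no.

Sum the exponent of each base dimension across the product:
  L: 2·[r]_L − 2·[ζ_2]_L − 2·[η]_L = 2·(1) − 2·(2) − 2·(-1) = 0
  T: 2·[r]_T − 2·[ζ_2]_T − 2·[η]_T = 2·(0) − 2·(2) − 2·(-2) = 0
All base exponents vanish — dimensionless.

yes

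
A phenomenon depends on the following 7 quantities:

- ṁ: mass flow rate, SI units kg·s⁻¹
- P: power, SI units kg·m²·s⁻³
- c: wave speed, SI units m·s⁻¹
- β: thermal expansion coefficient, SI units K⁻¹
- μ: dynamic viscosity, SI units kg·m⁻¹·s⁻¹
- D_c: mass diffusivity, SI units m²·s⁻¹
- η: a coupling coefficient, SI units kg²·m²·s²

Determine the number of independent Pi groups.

3

There are 7 variables and 4 base dimensions (M, L, T, Θ).
The dimension matrix has rank 4.
Independent dimensionless groups: 7 − 4 = 3.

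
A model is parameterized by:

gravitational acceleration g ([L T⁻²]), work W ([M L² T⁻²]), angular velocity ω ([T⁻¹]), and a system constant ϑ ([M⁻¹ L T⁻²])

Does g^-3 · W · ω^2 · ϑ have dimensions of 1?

Sum the exponent of each base dimension across the product:
  M: −3·[g]_M + [W]_M + 2·[ω]_M + [ϑ]_M = −3·(0) + (1) + 2·(0) + (-1) = 0
  L: −3·[g]_L + [W]_L + 2·[ω]_L + [ϑ]_L = −3·(1) + (2) + 2·(0) + (1) = 0
  T: −3·[g]_T + [W]_T + 2·[ω]_T + [ϑ]_T = −3·(-2) + (-2) + 2·(-1) + (-2) = 0
All base exponents vanish — dimensionless.

yes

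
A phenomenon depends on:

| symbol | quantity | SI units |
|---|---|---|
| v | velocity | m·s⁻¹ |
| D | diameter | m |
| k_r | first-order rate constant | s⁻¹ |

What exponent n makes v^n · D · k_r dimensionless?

-1

Balance the L exponent: (1)·n from v, plus (1) + (0) = 1 from the rest, must sum to zero.
n + 1 = 0, so n = -1.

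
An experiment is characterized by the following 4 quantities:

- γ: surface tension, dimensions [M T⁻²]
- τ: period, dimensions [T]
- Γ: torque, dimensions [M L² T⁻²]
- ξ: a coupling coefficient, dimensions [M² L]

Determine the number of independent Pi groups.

1

There are 4 variables and 3 base dimensions (M, L, T).
The dimension matrix has rank 3.
Independent dimensionless groups: 4 − 3 = 1.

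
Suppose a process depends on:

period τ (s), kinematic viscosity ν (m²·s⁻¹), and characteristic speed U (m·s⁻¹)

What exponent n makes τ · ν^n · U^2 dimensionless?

Balance the L exponent: (2)·n from ν, plus (0) + 2·(1) = 2 from the rest, must sum to zero.
2n + 2 = 0, so n = -1.

-1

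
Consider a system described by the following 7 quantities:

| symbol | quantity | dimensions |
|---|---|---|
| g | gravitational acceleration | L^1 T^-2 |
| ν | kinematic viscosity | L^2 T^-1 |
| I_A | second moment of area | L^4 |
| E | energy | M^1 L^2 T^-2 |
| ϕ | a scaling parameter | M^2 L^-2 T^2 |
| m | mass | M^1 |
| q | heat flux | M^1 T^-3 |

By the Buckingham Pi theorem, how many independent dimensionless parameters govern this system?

There are 7 variables and 3 base dimensions (M, L, T).
The dimension matrix has rank 3.
Independent dimensionless groups: 7 − 3 = 4.

4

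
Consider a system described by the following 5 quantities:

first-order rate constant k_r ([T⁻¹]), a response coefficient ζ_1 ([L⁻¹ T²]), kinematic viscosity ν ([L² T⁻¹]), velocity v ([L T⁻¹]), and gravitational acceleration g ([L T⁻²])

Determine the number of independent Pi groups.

3

There are 5 variables and 2 base dimensions (L, T).
The dimension matrix has rank 2.
Independent dimensionless groups: 5 − 2 = 3.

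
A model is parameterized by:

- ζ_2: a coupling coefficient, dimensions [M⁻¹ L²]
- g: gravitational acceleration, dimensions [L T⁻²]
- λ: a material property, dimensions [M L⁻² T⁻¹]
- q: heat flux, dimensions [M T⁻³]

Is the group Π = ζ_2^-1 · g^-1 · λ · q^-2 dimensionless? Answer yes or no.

Sum the exponent of each base dimension across the product:
  M: −[ζ_2]_M − [g]_M + [λ]_M − 2·[q]_M = −(-1) − (0) + (1) − 2·(1) = 0
  L: −[ζ_2]_L − [g]_L + [λ]_L − 2·[q]_L = −(2) − (1) + (-2) − 2·(0) = -5
  T: −[ζ_2]_T − [g]_T + [λ]_T − 2·[q]_T = −(0) − (-2) + (-1) − 2·(-3) = 7
Net dimensions [L⁻⁵ T⁷] ≠ [1] — not dimensionless.

no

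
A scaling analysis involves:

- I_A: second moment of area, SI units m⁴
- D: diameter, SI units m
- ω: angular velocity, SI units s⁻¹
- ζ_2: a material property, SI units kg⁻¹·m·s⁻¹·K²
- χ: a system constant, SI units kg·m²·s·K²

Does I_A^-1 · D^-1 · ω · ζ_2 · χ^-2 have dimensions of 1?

Sum the exponent of each base dimension across the product:
  M: −[I_A]_M − [D]_M + [ω]_M + [ζ_2]_M − 2·[χ]_M = −(0) − (0) + (0) + (-1) − 2·(1) = -3
  L: −[I_A]_L − [D]_L + [ω]_L + [ζ_2]_L − 2·[χ]_L = −(4) − (1) + (0) + (1) − 2·(2) = -8
  T: −[I_A]_T − [D]_T + [ω]_T + [ζ_2]_T − 2·[χ]_T = −(0) − (0) + (-1) + (-1) − 2·(1) = -4
  Θ: −[I_A]_Θ − [D]_Θ + [ω]_Θ + [ζ_2]_Θ − 2·[χ]_Θ = −(0) − (0) + (0) + (2) − 2·(2) = -2
Net dimensions [M⁻³ L⁻⁸ T⁻⁴ Θ⁻²] ≠ [1] — not dimensionless.

no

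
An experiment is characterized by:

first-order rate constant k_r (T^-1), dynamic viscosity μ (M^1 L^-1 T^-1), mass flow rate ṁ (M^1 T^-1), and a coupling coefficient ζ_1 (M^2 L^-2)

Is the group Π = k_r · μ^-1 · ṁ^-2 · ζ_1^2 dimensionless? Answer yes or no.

Sum the exponent of each base dimension across the product:
  M: [k_r]_M − [μ]_M − 2·[ṁ]_M + 2·[ζ_1]_M = (0) − (1) − 2·(1) + 2·(2) = 1
  L: [k_r]_L − [μ]_L − 2·[ṁ]_L + 2·[ζ_1]_L = (0) − (-1) − 2·(0) + 2·(-2) = -3
  T: [k_r]_T − [μ]_T − 2·[ṁ]_T + 2·[ζ_1]_T = (-1) − (-1) − 2·(-1) + 2·(0) = 2
Net dimensions [M L⁻³ T²] ≠ [1] — not dimensionless.

no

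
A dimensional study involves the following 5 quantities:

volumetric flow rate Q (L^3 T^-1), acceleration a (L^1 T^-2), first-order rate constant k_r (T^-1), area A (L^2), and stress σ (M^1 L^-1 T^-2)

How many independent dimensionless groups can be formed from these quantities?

There are 5 variables and 3 base dimensions (M, L, T).
The dimension matrix has rank 3.
Independent dimensionless groups: 5 − 3 = 2.

2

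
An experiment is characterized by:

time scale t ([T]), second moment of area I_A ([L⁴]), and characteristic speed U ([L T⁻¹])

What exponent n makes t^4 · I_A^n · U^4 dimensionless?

-1

Balance the L exponent: (4)·n from I_A, plus 4·(0) + 4·(1) = 4 from the rest, must sum to zero.
4n + 4 = 0, so n = -1.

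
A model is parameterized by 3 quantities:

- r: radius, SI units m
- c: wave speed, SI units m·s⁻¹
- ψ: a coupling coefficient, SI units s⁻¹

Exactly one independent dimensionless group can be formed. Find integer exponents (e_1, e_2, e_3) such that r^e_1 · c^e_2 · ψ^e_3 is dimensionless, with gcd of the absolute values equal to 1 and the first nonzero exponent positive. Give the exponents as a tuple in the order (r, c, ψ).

(1, -1, 1)

L: e_1·(1) + e_2·(1) + e_3·(0) = 0
T: e_1·(0) + e_2·(-1) + e_3·(-1) = 0
Solving this homogeneous linear system for the smallest-integer solution (first nonzero entry positive) gives (1, -1, 1).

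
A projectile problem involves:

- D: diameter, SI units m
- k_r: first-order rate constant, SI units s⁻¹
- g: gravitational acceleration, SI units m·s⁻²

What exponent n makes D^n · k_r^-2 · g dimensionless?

-1

Balance the L exponent: (1)·n from D, plus −2·(0) + (1) = 1 from the rest, must sum to zero.
n + 1 = 0, so n = -1.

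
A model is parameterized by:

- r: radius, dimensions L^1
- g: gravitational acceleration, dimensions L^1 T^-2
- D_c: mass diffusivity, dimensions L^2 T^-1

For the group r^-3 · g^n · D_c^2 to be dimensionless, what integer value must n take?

-1

Balance the L exponent: (1)·n from g, plus −3·(1) + 2·(2) = 1 from the rest, must sum to zero.
n + 1 = 0, so n = -1.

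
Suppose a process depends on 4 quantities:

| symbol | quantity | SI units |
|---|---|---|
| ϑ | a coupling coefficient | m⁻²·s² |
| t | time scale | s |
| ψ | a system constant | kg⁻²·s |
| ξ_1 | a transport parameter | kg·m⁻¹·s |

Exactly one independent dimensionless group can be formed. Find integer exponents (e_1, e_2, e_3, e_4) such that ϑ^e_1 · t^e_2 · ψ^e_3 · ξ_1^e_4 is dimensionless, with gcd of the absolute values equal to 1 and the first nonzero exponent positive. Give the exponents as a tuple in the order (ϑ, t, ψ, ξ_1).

M: e_1·(0) + e_2·(0) + e_3·(-2) + e_4·(1) = 0
L: e_1·(-2) + e_2·(0) + e_3·(0) + e_4·(-1) = 0
T: e_1·(2) + e_2·(1) + e_3·(1) + e_4·(1) = 0
Solving this homogeneous linear system for the smallest-integer solution (first nonzero entry positive) gives (1, 1, -1, -2).

(1, 1, -1, -2)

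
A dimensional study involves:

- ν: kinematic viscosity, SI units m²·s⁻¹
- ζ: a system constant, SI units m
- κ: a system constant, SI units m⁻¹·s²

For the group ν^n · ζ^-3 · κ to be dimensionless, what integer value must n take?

2

Balance the L exponent: (2)·n from ν, plus −3·(1) + (-1) = -4 from the rest, must sum to zero.
2n − 4 = 0, so n = 2.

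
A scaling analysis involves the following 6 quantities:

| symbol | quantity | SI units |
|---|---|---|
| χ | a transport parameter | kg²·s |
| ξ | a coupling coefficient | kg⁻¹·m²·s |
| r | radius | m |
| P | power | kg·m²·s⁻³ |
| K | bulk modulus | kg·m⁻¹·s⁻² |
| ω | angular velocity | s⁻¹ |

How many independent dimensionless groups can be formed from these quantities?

3

There are 6 variables and 3 base dimensions (M, L, T).
The dimension matrix has rank 3.
Independent dimensionless groups: 6 − 3 = 3.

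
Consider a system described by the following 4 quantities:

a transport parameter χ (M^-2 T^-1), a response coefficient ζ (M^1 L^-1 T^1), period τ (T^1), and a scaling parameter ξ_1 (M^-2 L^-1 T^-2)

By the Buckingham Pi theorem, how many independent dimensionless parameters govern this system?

1

There are 4 variables and 3 base dimensions (M, L, T).
The dimension matrix has rank 3.
Independent dimensionless groups: 4 − 3 = 1.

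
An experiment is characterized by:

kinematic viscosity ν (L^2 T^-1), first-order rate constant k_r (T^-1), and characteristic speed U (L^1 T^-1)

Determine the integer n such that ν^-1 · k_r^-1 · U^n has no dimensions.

2

Balance the L exponent: (1)·n from U, plus −(2) − (0) = -2 from the rest, must sum to zero.
n − 2 = 0, so n = 2.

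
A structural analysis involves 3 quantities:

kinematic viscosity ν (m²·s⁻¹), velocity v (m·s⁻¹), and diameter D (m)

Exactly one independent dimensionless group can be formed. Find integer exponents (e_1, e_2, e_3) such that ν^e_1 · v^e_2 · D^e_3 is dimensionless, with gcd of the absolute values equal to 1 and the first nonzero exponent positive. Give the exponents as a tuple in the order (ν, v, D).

L: e_1·(2) + e_2·(1) + e_3·(1) = 0
T: e_1·(-1) + e_2·(-1) + e_3·(0) = 0
Solving this homogeneous linear system for the smallest-integer solution (first nonzero entry positive) gives (1, -1, -1).

(1, -1, -1)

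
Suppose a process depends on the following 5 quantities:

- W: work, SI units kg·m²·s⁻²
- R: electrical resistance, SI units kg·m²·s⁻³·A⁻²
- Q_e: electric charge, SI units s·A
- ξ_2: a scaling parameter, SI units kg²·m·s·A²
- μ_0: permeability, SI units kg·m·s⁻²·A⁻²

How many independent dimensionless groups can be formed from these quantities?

1

There are 5 variables and 4 base dimensions (M, L, T, I).
The dimension matrix has rank 4.
Independent dimensionless groups: 5 − 4 = 1.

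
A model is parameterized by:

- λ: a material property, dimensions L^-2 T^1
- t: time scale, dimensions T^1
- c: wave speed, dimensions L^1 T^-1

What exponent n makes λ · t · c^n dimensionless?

2

Balance the L exponent: (1)·n from c, plus (-2) + (0) = -2 from the rest, must sum to zero.
n − 2 = 0, so n = 2.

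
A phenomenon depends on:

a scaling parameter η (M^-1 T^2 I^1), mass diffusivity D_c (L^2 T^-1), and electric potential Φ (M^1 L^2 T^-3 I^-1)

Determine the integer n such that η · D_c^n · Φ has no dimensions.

Balance the L exponent: (2)·n from D_c, plus (0) + (2) = 2 from the rest, must sum to zero.
2n + 2 = 0, so n = -1.

-1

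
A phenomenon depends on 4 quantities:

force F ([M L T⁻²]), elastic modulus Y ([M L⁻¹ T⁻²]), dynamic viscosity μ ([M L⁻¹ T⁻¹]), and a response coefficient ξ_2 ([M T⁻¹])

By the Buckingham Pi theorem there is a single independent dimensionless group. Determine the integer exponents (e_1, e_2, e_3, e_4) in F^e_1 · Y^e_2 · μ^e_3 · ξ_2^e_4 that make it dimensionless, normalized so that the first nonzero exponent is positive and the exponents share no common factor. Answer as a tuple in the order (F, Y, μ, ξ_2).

M: e_1·(1) + e_2·(1) + e_3·(1) + e_4·(1) = 0
L: e_1·(1) + e_2·(-1) + e_3·(-1) + e_4·(0) = 0
T: e_1·(-2) + e_2·(-2) + e_3·(-1) + e_4·(-1) = 0
Solving this homogeneous linear system for the smallest-integer solution (first nonzero entry positive) gives (1, -1, 2, -2).

(1, -1, 2, -2)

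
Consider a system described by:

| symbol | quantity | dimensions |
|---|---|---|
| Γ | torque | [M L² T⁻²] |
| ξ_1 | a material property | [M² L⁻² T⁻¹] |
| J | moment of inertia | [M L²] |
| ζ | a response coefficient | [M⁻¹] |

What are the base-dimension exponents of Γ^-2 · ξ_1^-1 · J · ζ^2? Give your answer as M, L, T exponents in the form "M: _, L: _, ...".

M: -5, L: 0, T: 5

Collect each base-dimension exponent across the product:
  M: −2·(1) − (2) + (1) + 2·(-1) = -5
  L: −2·(2) − (-2) + (2) + 2·(0) = 0
  T: −2·(-2) − (-1) + (0) + 2·(0) = 5
So the dimensions are [M⁻⁵ T⁵].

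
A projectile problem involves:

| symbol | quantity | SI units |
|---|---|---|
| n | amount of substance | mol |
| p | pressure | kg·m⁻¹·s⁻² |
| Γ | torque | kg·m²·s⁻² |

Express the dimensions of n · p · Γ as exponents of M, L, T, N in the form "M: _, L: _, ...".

Collect each base-dimension exponent across the product:
  M: (0) + (1) + (1) = 2
  L: (0) + (-1) + (2) = 1
  T: (0) + (-2) + (-2) = -4
  N: (1) + (0) + (0) = 1
So the dimensions are [M² L T⁻⁴ N].

M: 2, L: 1, T: -4, N: 1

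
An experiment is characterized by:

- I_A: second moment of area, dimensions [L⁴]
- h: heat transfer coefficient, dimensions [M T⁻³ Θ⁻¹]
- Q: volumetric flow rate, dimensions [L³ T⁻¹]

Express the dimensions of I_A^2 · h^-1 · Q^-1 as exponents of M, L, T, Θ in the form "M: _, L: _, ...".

Collect each base-dimension exponent across the product:
  M: 2·(0) − (1) − (0) = -1
  L: 2·(4) − (0) − (3) = 5
  T: 2·(0) − (-3) − (-1) = 4
  Θ: 2·(0) − (-1) − (0) = 1
So the dimensions are [M⁻¹ L⁵ T⁴ Θ].

M: -1, L: 5, T: 4, Θ: 1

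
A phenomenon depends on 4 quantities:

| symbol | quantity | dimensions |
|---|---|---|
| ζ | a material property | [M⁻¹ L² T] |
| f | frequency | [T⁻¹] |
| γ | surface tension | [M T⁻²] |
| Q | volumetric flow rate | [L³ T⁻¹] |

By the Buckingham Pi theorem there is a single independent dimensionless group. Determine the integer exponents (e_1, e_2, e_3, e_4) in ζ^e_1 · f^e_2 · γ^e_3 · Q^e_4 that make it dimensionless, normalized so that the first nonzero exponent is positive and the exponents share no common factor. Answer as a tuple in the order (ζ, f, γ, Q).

M: e_1·(-1) + e_2·(0) + e_3·(1) + e_4·(0) = 0
L: e_1·(2) + e_2·(0) + e_3·(0) + e_4·(3) = 0
T: e_1·(1) + e_2·(-1) + e_3·(-2) + e_4·(-1) = 0
Solving this homogeneous linear system for the smallest-integer solution (first nonzero entry positive) gives (3, -1, 3, -2).

(3, -1, 3, -2)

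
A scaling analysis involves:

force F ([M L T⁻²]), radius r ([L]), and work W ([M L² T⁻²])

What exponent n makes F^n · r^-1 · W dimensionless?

Balance the M exponent: (1)·n from F, plus −(0) + (1) = 1 from the rest, must sum to zero.
n + 1 = 0, so n = -1.

-1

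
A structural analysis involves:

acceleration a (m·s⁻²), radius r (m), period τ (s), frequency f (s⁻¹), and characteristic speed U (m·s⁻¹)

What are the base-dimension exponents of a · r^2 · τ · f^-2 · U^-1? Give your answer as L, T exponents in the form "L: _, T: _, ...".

L: 2, T: 2

Collect each base-dimension exponent across the product:
  L: (1) + 2·(1) + (0) − 2·(0) − (1) = 2
  T: (-2) + 2·(0) + (1) − 2·(-1) − (-1) = 2
So the dimensions are [L² T²].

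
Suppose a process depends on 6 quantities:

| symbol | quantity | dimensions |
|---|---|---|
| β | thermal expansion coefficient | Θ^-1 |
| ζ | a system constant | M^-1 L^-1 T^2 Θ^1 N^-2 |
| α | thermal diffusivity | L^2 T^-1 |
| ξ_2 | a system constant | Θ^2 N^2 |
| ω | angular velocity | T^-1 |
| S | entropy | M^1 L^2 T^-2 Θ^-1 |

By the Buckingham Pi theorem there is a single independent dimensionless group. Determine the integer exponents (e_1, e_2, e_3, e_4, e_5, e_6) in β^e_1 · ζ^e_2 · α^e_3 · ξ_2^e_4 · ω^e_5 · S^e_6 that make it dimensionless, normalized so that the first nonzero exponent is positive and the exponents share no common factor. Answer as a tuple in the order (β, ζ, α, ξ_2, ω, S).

(4, 2, -1, 2, 1, 2)

M: e_1·(0) + e_2·(-1) + e_3·(0) + e_4·(0) + e_5·(0) + e_6·(1) = 0
L: e_1·(0) + e_2·(-1) + e_3·(2) + e_4·(0) + e_5·(0) + e_6·(2) = 0
T: e_1·(0) + e_2·(2) + e_3·(-1) + e_4·(0) + e_5·(-1) + e_6·(-2) = 0
Θ: e_1·(-1) + e_2·(1) + e_3·(0) + e_4·(2) + e_5·(0) + e_6·(-1) = 0
N: e_1·(0) + e_2·(-2) + e_3·(0) + e_4·(2) + e_5·(0) + e_6·(0) = 0
Solving this homogeneous linear system for the smallest-integer solution (first nonzero entry positive) gives (4, 2, -1, 2, 1, 2).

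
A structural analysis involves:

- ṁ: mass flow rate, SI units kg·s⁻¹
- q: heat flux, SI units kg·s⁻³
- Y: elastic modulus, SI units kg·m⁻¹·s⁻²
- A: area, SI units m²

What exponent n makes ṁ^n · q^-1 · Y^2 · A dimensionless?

Balance the M exponent: (1)·n from ṁ, plus −(1) + 2·(1) + (0) = 1 from the rest, must sum to zero.
n + 1 = 0, so n = -1.

-1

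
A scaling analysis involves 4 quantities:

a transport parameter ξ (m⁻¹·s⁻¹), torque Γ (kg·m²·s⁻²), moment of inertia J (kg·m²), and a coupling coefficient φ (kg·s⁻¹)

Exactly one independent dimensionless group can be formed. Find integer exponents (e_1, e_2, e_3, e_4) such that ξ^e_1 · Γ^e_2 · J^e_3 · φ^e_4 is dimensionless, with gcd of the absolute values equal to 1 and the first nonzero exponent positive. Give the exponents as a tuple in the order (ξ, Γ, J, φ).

M: e_1·(0) + e_2·(1) + e_3·(1) + e_4·(1) = 0
L: e_1·(-1) + e_2·(2) + e_3·(2) + e_4·(0) = 0
T: e_1·(-1) + e_2·(-2) + e_3·(0) + e_4·(-1) = 0
Solving this homogeneous linear system for the smallest-integer solution (first nonzero entry positive) gives (4, -1, 3, -2).

(4, -1, 3, -2)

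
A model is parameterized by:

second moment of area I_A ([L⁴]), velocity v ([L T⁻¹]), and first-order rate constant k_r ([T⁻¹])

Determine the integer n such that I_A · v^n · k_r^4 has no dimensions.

Balance the L exponent: (1)·n from v, plus (4) + 4·(0) = 4 from the rest, must sum to zero.
n + 4 = 0, so n = -4.

-4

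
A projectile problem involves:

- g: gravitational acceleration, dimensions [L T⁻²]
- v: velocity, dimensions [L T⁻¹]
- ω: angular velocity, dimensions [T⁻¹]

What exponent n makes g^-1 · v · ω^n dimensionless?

Balance the T exponent: (-1)·n from ω, plus −(-2) + (-1) = 1 from the rest, must sum to zero.
−n + 1 = 0, so n = 1.

1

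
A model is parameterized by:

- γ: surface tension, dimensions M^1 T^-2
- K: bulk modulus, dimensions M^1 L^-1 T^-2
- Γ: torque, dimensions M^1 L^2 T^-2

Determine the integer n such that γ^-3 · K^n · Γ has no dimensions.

Balance the M exponent: (1)·n from K, plus −3·(1) + (1) = -2 from the rest, must sum to zero.
n − 2 = 0, so n = 2.

2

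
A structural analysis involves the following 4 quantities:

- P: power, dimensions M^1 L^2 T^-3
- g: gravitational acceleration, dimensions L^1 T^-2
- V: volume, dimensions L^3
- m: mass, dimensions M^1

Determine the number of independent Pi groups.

There are 4 variables and 3 base dimensions (M, L, T).
The dimension matrix has rank 3.
Independent dimensionless groups: 4 − 3 = 1.

1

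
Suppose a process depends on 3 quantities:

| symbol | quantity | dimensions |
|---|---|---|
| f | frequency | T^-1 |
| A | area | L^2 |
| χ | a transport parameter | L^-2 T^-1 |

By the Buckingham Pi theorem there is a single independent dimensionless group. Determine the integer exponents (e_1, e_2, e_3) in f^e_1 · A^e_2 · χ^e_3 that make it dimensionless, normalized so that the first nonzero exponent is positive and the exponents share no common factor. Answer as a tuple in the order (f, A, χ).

(1, -1, -1)

L: e_1·(0) + e_2·(2) + e_3·(-2) = 0
T: e_1·(-1) + e_2·(0) + e_3·(-1) = 0
Solving this homogeneous linear system for the smallest-integer solution (first nonzero entry positive) gives (1, -1, -1).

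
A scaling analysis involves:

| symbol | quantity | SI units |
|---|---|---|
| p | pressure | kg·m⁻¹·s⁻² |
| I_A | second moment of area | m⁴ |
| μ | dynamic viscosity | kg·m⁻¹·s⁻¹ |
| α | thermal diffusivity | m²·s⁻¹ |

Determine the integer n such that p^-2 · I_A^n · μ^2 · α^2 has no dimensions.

Balance the L exponent: (4)·n from I_A, plus −2·(-1) + 2·(-1) + 2·(2) = 4 from the rest, must sum to zero.
4n + 4 = 0, so n = -1.

-1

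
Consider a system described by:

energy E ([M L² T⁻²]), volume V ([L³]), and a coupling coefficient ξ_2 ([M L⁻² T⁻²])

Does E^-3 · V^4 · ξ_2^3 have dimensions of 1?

yes

Sum the exponent of each base dimension across the product:
  M: −3·[E]_M + 4·[V]_M + 3·[ξ_2]_M = −3·(1) + 4·(0) + 3·(1) = 0
  L: −3·[E]_L + 4·[V]_L + 3·[ξ_2]_L = −3·(2) + 4·(3) + 3·(-2) = 0
  T: −3·[E]_T + 4·[V]_T + 3·[ξ_2]_T = −3·(-2) + 4·(0) + 3·(-2) = 0
  I: −3·[E]_I + 4·[V]_I + 3·[ξ_2]_I = −3·(0) + 4·(0) + 3·(0) = 0
All base exponents vanish — dimensionless.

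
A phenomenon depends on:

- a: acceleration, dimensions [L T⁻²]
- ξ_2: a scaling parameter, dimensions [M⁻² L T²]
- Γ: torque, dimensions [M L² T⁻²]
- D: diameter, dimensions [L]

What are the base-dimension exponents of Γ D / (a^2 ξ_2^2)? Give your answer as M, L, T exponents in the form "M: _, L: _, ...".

M: 5, L: -1, T: -2

Collect each base-dimension exponent across the product:
  M: −2·(0) − 2·(-2) + (1) + (0) = 5
  L: −2·(1) − 2·(1) + (2) + (1) = -1
  T: −2·(-2) − 2·(2) + (-2) + (0) = -2
So the dimensions are [M⁵ L⁻¹ T⁻²].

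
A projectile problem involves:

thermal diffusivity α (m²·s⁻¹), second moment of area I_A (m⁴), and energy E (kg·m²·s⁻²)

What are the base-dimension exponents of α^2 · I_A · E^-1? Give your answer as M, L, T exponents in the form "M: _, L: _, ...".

M: -1, L: 6, T: 0

Collect each base-dimension exponent across the product:
  M: 2·(0) + (0) − (1) = -1
  L: 2·(2) + (4) − (2) = 6
  T: 2·(-1) + (0) − (-2) = 0
So the dimensions are [M⁻¹ L⁶].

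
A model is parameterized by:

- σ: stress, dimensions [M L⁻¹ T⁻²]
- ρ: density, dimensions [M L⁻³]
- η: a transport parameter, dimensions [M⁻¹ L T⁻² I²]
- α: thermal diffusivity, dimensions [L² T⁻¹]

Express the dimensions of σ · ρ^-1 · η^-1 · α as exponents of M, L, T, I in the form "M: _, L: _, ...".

M: 1, L: 3, T: -1, I: -2

Collect each base-dimension exponent across the product:
  M: (1) − (1) − (-1) + (0) = 1
  L: (-1) − (-3) − (1) + (2) = 3
  T: (-2) − (0) − (-2) + (-1) = -1
  I: (0) − (0) − (2) + (0) = -2
So the dimensions are [M L³ T⁻¹ I⁻²].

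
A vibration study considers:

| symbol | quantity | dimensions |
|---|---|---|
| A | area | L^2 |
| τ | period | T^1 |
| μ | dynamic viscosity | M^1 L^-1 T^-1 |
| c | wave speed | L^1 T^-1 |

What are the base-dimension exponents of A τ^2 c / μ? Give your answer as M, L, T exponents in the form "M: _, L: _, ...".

Collect each base-dimension exponent across the product:
  M: (0) + 2·(0) − (1) + (0) = -1
  L: (2) + 2·(0) − (-1) + (1) = 4
  T: (0) + 2·(1) − (-1) + (-1) = 2
So the dimensions are [M⁻¹ L⁴ T²].

M: -1, L: 4, T: 2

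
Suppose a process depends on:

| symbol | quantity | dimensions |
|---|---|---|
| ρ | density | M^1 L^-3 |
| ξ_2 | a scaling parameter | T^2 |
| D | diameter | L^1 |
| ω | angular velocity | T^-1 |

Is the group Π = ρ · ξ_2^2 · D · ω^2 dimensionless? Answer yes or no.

no

Sum the exponent of each base dimension across the product:
  M: [ρ]_M + 2·[ξ_2]_M + [D]_M + 2·[ω]_M = (1) + 2·(0) + (0) + 2·(0) = 1
  L: [ρ]_L + 2·[ξ_2]_L + [D]_L + 2·[ω]_L = (-3) + 2·(0) + (1) + 2·(0) = -2
  T: [ρ]_T + 2·[ξ_2]_T + [D]_T + 2·[ω]_T = (0) + 2·(2) + (0) + 2·(-1) = 2
Net dimensions [M L⁻² T²] ≠ [1] — not dimensionless.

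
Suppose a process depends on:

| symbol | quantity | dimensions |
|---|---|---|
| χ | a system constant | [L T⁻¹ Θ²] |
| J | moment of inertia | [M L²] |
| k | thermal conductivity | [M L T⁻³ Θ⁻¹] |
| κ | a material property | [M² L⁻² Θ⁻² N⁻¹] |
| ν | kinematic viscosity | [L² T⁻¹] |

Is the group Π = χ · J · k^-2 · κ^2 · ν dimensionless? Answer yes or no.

no

Sum the exponent of each base dimension across the product:
  M: [χ]_M + [J]_M − 2·[k]_M + 2·[κ]_M + [ν]_M = (0) + (1) − 2·(1) + 2·(2) + (0) = 3
  L: [χ]_L + [J]_L − 2·[k]_L + 2·[κ]_L + [ν]_L = (1) + (2) − 2·(1) + 2·(-2) + (2) = -1
  T: [χ]_T + [J]_T − 2·[k]_T + 2·[κ]_T + [ν]_T = (-1) + (0) − 2·(-3) + 2·(0) + (-1) = 4
  Θ: [χ]_Θ + [J]_Θ − 2·[k]_Θ + 2·[κ]_Θ + [ν]_Θ = (2) + (0) − 2·(-1) + 2·(-2) + (0) = 0
  N: [χ]_N + [J]_N − 2·[k]_N + 2·[κ]_N + [ν]_N = (0) + (0) − 2·(0) + 2·(-1) + (0) = -2
Net dimensions [M³ L⁻¹ T⁴ N⁻²] ≠ [1] — not dimensionless.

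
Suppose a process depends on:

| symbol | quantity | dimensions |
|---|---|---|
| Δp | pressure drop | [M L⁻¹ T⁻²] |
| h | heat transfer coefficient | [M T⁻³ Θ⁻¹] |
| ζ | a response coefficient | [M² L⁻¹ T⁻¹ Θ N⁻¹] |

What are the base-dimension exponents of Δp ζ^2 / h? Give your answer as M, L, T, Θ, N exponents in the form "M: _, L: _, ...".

Collect each base-dimension exponent across the product:
  M: (1) − (1) + 2·(2) = 4
  L: (-1) − (0) + 2·(-1) = -3
  T: (-2) − (-3) + 2·(-1) = -1
  Θ: (0) − (-1) + 2·(1) = 3
  N: (0) − (0) + 2·(-1) = -2
So the dimensions are [M⁴ L⁻³ T⁻¹ Θ³ N⁻²].

M: 4, L: -3, T: -1, Θ: 3, N: -2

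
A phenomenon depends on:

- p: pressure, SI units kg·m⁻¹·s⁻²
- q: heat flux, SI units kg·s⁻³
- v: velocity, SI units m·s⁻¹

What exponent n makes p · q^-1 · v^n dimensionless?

1

Balance the L exponent: (1)·n from v, plus (-1) − (0) = -1 from the rest, must sum to zero.
n − 1 = 0, so n = 1.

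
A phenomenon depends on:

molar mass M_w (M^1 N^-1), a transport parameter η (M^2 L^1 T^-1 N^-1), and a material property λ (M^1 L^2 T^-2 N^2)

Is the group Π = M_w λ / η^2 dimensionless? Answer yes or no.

no

Sum the exponent of each base dimension across the product:
  M: [M_w]_M − 2·[η]_M + [λ]_M = (1) − 2·(2) + (1) = -2
  L: [M_w]_L − 2·[η]_L + [λ]_L = (0) − 2·(1) + (2) = 0
  T: [M_w]_T − 2·[η]_T + [λ]_T = (0) − 2·(-1) + (-2) = 0
  N: [M_w]_N − 2·[η]_N + [λ]_N = (-1) − 2·(-1) + (2) = 3
Net dimensions [M⁻² N³] ≠ [1] — not dimensionless.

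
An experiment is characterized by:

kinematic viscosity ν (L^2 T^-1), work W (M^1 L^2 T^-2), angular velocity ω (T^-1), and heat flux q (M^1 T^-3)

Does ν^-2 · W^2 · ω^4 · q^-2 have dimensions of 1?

yes

Sum the exponent of each base dimension across the product:
  M: −2·[ν]_M + 2·[W]_M + 4·[ω]_M − 2·[q]_M = −2·(0) + 2·(1) + 4·(0) − 2·(1) = 0
  L: −2·[ν]_L + 2·[W]_L + 4·[ω]_L − 2·[q]_L = −2·(2) + 2·(2) + 4·(0) − 2·(0) = 0
  T: −2·[ν]_T + 2·[W]_T + 4·[ω]_T − 2·[q]_T = −2·(-1) + 2·(-2) + 4·(-1) − 2·(-3) = 0
All base exponents vanish — dimensionless.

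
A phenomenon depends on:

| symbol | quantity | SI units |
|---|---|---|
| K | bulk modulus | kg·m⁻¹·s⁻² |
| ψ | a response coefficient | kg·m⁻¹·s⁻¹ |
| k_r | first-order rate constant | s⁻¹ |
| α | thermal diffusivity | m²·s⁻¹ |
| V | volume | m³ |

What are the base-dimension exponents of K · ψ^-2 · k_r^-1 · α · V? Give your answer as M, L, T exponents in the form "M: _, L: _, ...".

Collect each base-dimension exponent across the product:
  M: (1) − 2·(1) − (0) + (0) + (0) = -1
  L: (-1) − 2·(-1) − (0) + (2) + (3) = 6
  T: (-2) − 2·(-1) − (-1) + (-1) + (0) = 0
So the dimensions are [M⁻¹ L⁶].

M: -1, L: 6, T: 0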